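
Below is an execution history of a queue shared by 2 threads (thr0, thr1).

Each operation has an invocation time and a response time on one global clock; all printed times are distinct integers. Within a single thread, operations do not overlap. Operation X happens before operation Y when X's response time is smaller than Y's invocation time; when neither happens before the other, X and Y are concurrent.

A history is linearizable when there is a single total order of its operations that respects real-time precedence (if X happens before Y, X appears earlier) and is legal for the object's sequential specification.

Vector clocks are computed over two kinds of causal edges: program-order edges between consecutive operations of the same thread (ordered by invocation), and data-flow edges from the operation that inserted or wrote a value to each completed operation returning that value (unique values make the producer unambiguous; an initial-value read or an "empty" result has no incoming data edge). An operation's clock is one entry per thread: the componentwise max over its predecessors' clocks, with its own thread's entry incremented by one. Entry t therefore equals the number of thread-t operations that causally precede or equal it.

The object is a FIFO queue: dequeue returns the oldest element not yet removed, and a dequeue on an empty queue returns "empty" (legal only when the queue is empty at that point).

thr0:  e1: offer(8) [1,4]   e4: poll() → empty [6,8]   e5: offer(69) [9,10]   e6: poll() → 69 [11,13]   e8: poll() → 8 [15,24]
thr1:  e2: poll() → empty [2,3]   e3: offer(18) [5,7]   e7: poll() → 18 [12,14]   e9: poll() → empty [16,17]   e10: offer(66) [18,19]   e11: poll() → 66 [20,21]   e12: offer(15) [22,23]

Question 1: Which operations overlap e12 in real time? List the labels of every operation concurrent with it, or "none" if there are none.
e8

e12 spans [22,23]; an op avoiding the whole window 22..23 is ordered, any other is concurrent
e1 [1,4]: before
e2 [2,3]: before
e3 [5,7]: before
e4 [6,8]: before
e5 [9,10]: before
e6 [11,13]: before
e7 [12,14]: before
e8 [15,24]: concurrent
e9 [16,17]: before
e10 [18,19]: before
e11 [20,21]: before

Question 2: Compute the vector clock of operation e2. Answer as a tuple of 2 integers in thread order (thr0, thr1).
(0, 1)

e2, invoked 2, has no incoming edges; only thr1's bump applies → (0, 1)
e1, invoked 1, has no incoming edges; only thr0's bump applies → (1, 0)
from VC(e2)=(0, 1), e3 (invoked 5) maxes components and bumps thr1 → (0, 2)
from VC(e1)=(1, 0), e4 (invoked 6) maxes components and bumps thr0 → (2, 0)
from VC(e3)=(0, 2), e7 (invoked 12) maxes components and bumps thr1 → (0, 3)
from VC(e4)=(2, 0), e5 (invoked 9) maxes components and bumps thr0 → (3, 0)
from VC(e7)=(0, 3), e9 (invoked 16) maxes components and bumps thr1 → (0, 4)
from VC(e5)=(3, 0), e6 (invoked 11) maxes components and bumps thr0 → (4, 0)
from VC(e9)=(0, 4), e10 (invoked 18) maxes components and bumps thr1 → (0, 5)
from VC(e1)=(1, 0), VC(e6)=(4, 0), e8 (invoked 15) maxes components and bumps thr0 → (5, 0)
from VC(e10)=(0, 5), e11 (invoked 20) maxes components and bumps thr1 → (0, 6)
from VC(e11)=(0, 6), e12 (invoked 22) maxes components and bumps thr1 → (0, 7)
target: VC(e2) = (0, 1)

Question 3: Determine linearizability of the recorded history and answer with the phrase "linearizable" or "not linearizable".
not linearizable

through event 7 a valid linearization exists; event 8 (e4 responding at time 8) ends that
the 4 completed operations admit 4 real-time orders; each fails the queue replay
for example e1, e2, e3, e4 fails at step 2: e2 poll() → empty is not legal there
for example e1, e2, e4, e3 fails at step 2: e2 poll() → empty is not legal there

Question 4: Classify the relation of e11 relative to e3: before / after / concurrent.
after

e11 spans [20,21], e3 spans [5,7]
resp(e3)=7 < inv(e11)=20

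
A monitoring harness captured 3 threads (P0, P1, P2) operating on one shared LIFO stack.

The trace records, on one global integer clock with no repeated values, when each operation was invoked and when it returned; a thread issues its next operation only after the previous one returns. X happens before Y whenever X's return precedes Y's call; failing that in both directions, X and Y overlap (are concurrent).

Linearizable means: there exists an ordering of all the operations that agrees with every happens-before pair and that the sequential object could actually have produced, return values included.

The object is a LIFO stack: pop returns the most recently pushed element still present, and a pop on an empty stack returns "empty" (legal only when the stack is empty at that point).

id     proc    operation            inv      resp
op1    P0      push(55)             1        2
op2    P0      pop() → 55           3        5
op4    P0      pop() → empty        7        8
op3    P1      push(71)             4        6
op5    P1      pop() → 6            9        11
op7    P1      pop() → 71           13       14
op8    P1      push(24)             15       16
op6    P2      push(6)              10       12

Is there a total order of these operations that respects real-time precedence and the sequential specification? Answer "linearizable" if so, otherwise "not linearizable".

not linearizable

events 1..7 are fine; event 8 — the response of op4 at time 8 — makes the prefix non-linearizable
checked exhaustively: 2 real-time-consistent orders of 4 completed operations, zero legal LIFO stack replays
e.g. op1, op2, op3, op4: illegal at step 4, since op4 pop() → empty cannot apply there
e.g. op1, op3, op2, op4: illegal at step 3, since op2 pop() → 55 cannot apply there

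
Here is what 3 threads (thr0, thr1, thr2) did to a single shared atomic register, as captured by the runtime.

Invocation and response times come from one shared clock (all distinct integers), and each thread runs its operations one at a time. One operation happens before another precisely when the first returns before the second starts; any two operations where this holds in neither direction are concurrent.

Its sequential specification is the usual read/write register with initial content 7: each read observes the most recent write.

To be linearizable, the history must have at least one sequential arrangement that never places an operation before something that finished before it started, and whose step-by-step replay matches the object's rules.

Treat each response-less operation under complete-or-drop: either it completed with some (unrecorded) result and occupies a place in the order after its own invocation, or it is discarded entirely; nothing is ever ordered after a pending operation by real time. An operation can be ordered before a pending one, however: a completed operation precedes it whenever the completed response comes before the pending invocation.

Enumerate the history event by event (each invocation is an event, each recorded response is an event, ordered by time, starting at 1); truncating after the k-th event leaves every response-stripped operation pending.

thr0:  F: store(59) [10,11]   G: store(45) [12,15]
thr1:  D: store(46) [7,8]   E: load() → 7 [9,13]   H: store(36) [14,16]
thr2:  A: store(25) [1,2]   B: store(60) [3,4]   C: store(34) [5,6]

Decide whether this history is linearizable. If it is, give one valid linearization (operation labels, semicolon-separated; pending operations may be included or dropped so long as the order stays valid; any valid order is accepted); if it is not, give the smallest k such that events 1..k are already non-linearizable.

already the first 13 events (up to E's response at time 13) admit no linearization; the first 12 still do
no legal order exists: 2 real-time-consistent candidates over 6 completed atomic register operations, all rejected
no completion choice of the 1 pending operation (G) rescues it — every subset was tried
for example A, B, C, D, E, F (pending dropped) fails at step 5: E load() → 7 is not legal there
for example A, B, C, D, F, E (pending dropped) fails at step 6: E load() → 7 is not legal there

not linearizable — minimal violating prefix: 13 events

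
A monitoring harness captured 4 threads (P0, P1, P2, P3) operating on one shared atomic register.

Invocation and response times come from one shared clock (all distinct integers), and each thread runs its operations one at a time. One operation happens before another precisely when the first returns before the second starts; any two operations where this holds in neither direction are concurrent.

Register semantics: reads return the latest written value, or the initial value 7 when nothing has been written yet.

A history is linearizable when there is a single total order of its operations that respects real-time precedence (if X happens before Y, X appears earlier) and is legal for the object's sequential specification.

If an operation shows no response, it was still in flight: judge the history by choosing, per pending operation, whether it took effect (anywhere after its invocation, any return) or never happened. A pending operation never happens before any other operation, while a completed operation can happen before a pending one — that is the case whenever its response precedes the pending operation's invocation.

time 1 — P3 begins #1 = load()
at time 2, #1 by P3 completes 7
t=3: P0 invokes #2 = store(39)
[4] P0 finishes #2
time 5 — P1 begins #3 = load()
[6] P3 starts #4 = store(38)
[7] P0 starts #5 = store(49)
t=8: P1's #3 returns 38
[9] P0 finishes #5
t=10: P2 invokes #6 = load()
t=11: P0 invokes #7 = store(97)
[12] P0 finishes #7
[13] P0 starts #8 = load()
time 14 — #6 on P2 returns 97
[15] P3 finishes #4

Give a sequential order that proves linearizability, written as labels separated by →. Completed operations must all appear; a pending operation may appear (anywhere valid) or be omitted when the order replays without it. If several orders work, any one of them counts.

after step 1 (#1 load() → 7): value 7
after step 2 (#2 store(39)): value 39
after step 3 (#4 store(38)): value 38
after step 4 (#3 load() → 38): value 38
after step 5 (#5 store(49)): value 49
after step 6 (#7 store(97)): value 97
after step 7 (#6 load() → 97): value 97

#1 → #2 → #4 → #3 → #5 → #7 → #6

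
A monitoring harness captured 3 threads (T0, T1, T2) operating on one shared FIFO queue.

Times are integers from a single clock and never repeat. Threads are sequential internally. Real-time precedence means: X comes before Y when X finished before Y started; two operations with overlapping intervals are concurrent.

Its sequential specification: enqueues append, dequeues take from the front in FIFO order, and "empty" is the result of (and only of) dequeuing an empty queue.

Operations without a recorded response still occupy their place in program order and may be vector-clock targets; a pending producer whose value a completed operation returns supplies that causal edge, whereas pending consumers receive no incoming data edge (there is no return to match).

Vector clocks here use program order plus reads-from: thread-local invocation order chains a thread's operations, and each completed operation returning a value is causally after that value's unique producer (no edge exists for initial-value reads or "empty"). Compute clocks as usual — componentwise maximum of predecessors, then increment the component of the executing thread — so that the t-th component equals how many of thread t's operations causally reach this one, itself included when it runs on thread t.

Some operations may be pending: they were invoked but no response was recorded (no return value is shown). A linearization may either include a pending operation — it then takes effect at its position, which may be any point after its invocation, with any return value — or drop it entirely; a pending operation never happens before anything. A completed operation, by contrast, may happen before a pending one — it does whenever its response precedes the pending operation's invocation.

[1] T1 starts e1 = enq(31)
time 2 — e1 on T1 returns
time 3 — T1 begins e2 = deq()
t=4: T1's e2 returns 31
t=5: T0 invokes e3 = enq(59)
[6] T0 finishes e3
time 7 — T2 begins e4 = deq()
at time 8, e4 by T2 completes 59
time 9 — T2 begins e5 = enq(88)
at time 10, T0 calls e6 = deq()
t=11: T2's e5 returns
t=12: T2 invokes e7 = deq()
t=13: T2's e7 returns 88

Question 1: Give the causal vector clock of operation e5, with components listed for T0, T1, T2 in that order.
Answer: (1, 0, 2)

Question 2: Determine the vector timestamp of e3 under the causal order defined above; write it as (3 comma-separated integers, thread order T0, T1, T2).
Answer: (1, 0, 0)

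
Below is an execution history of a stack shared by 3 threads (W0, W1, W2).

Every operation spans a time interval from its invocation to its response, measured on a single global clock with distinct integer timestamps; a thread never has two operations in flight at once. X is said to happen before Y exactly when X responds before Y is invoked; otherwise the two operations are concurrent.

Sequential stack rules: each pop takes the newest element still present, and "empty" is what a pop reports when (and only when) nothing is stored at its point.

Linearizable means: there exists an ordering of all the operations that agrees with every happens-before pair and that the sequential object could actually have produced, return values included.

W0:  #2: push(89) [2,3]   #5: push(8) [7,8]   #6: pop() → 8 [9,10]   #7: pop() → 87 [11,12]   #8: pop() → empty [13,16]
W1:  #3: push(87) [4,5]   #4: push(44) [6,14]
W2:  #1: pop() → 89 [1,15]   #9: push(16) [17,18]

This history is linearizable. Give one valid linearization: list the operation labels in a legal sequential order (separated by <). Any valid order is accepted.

1. #2 push(89), leaving stack <89>
2. #1 pop() → 89, leaving stack <>
3. #3 push(87), leaving stack <87>
4. #5 push(8), leaving stack <87,8>
5. #6 pop() → 8, leaving stack <87>
6. #7 pop() → 87, leaving stack <>
7. #8 pop() → empty, leaving stack <>
8. #4 push(44), leaving stack <44>
9. #9 push(16), leaving stack <44,16>

#2 < #1 < #3 < #5 < #6 < #7 < #8 < #4 < #9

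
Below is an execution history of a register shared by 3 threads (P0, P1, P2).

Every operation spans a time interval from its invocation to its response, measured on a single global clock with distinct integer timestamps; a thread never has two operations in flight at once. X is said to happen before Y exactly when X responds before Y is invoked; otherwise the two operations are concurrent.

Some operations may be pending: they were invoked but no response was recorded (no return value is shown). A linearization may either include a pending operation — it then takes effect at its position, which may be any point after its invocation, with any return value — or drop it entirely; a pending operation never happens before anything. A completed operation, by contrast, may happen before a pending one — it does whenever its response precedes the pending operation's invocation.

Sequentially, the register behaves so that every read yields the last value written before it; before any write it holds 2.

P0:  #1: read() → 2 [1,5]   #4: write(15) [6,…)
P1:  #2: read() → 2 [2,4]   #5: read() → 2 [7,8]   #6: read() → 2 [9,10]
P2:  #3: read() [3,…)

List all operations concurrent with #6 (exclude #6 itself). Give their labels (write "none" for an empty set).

#3, #4

overlap test against #6 [9,10]: concurrent iff the interval meets 9..10
#1 [1,5]: before
#2 [2,4]: before
#3 [3,…): concurrent
#4 [6,…): concurrent
#5 [7,8]: before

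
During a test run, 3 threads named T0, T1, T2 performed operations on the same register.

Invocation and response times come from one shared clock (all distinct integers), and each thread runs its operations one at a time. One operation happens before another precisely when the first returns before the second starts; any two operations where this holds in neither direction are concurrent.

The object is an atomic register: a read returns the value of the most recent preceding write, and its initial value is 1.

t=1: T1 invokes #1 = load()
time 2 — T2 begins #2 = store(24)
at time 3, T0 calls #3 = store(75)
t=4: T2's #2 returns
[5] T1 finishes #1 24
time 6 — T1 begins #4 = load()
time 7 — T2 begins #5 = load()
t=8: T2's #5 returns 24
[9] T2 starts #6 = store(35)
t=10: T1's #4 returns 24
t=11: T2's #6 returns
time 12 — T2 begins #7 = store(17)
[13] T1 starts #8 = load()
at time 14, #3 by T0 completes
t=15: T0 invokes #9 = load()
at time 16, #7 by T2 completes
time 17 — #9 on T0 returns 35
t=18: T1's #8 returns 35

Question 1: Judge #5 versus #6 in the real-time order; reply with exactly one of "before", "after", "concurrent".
Answer: before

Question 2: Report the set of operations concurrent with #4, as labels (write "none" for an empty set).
Answer: #3, #5, #6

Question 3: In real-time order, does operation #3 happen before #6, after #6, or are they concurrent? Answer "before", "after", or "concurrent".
Answer: concurrent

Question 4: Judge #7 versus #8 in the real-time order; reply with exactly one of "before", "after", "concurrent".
Answer: concurrent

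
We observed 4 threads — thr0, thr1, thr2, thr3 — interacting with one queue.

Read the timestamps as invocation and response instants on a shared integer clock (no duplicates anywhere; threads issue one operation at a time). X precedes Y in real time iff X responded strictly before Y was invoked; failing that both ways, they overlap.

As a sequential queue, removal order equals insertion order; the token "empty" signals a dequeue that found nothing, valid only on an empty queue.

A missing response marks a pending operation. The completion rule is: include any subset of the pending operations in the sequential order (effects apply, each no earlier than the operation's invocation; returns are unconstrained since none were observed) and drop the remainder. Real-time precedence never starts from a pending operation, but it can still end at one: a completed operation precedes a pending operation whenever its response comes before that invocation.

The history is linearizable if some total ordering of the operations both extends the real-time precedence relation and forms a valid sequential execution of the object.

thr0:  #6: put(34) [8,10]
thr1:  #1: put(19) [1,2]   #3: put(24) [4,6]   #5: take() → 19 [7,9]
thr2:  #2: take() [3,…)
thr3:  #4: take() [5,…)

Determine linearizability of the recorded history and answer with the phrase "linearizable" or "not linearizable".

linearizable

witness order: #1, #3, #5, #2, #4, #6
after step 1 (#1 put(19)): queue <19>
after step 2 (#3 put(24)): queue <19,24>
after step 3 (#5 take() → 19): queue <24>
after step 4 (#2 take() (pending, included)): queue <>
after step 5 (#4 take() (pending, included)): queue <>
after step 6 (#6 put(34)): queue <34>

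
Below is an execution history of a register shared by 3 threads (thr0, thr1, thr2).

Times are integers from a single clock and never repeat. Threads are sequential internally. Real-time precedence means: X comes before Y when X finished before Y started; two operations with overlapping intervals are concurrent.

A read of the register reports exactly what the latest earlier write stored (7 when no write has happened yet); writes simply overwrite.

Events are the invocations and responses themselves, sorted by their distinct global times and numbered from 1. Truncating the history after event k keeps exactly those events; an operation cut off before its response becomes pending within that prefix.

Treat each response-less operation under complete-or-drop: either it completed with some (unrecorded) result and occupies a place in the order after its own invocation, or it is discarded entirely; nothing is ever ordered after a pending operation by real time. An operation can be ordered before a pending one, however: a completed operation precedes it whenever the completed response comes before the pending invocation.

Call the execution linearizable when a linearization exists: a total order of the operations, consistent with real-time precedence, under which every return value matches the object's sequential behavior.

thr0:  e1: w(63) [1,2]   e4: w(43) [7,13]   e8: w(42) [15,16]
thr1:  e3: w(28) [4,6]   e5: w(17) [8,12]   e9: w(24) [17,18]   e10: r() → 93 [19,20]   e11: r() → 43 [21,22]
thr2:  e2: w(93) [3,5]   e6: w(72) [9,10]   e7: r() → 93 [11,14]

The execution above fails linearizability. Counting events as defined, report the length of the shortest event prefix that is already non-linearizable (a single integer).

one valid order for events 1..13 is e1, e2, e3, e4, e5, e6:
step 1: e1 w(63) — value 63
step 2: e2 w(93) — value 93
step 3: e3 w(28) — value 28
step 4: e4 w(43) — value 43
step 5: e5 w(17) — value 17
step 6: e6 w(72) — value 72
event 14 — e7's response, time 14 — after it, nothing linearizes
one such order, e1, e2, e3, e4, e5, e6, e7, breaks at step 7 where e7 r() → 93 is illegal
one such order, e1, e2, e3, e4, e6, e5, e7, breaks at step 7 where e7 r() → 93 is illegal

14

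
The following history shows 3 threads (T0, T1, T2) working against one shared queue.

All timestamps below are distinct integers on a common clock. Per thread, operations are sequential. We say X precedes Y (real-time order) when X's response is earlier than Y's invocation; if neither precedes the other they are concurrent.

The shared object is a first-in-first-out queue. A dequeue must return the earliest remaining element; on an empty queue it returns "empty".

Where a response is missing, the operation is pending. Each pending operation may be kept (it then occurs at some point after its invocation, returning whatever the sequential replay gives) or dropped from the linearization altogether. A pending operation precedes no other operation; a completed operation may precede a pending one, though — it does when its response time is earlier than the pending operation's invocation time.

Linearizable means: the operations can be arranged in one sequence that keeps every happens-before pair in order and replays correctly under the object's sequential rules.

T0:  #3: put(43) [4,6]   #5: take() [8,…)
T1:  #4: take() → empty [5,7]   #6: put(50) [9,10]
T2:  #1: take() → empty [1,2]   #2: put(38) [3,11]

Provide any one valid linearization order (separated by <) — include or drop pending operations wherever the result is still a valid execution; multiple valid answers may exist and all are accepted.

step 1: #1 take() → empty — queue <>
step 2: #4 take() → empty — queue <>
step 3: #2 put(38) — queue <38>
step 4: #3 put(43) — queue <38,43>
step 5: #5 take() (pending, included) — queue <43>
step 6: #6 put(50) — queue <43,50>

#1 < #4 < #2 < #3 < #5 < #6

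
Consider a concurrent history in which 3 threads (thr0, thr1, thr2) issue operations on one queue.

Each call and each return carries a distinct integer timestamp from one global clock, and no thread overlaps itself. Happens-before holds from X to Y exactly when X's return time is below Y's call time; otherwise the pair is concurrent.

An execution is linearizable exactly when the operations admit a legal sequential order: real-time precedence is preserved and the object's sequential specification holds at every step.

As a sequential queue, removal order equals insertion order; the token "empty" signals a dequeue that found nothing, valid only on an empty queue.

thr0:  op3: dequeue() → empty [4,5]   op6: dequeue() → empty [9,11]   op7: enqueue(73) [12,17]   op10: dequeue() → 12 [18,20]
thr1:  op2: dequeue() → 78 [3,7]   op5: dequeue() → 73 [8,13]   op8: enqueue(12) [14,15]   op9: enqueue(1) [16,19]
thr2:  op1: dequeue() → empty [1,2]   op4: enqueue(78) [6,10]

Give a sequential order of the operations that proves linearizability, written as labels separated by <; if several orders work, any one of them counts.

step 1: op1 dequeue() → empty — queue <>
step 2: op3 dequeue() → empty — queue <>
step 3: op4 enqueue(78) — queue <78>
step 4: op2 dequeue() → 78 — queue <>
step 5: op6 dequeue() → empty — queue <>
step 6: op7 enqueue(73) — queue <73>
step 7: op5 dequeue() → 73 — queue <>
step 8: op8 enqueue(12) — queue <12>
step 9: op9 enqueue(1) — queue <12,1>
step 10: op10 dequeue() → 12 — queue <1>

op1 < op3 < op4 < op2 < op6 < op7 < op5 < op8 < op9 < op10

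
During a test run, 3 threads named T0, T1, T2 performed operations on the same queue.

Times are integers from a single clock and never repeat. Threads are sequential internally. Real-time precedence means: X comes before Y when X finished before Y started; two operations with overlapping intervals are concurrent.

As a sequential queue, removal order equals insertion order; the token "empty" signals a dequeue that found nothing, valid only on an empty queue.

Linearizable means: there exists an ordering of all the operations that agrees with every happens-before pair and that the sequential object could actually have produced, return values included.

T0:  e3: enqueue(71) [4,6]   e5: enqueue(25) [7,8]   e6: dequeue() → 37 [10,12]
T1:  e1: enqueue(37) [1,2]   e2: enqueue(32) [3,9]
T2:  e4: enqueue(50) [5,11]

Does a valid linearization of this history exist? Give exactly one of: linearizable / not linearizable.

one valid linearization: e1, e2, e3, e4, e5, e6
after step 1 (e1 enqueue(37)): queue <37>
after step 2 (e2 enqueue(32)): queue <37,32>
after step 3 (e3 enqueue(71)): queue <37,32,71>
after step 4 (e4 enqueue(50)): queue <37,32,71,50>
after step 5 (e5 enqueue(25)): queue <37,32,71,50,25>
after step 6 (e6 dequeue() → 37): queue <32,71,50,25>

linearizable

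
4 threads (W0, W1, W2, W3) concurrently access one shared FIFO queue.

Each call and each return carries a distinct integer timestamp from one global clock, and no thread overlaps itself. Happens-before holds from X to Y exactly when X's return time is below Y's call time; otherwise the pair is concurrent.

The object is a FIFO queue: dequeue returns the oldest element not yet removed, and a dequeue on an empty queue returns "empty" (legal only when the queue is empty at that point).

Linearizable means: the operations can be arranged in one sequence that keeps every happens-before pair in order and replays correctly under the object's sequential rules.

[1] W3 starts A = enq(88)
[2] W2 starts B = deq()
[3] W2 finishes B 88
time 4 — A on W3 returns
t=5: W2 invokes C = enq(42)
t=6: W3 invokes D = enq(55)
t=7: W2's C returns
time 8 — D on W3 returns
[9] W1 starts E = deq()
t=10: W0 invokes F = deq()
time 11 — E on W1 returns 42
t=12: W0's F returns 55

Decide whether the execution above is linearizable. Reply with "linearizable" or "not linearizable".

linearizable

witness order: A, B, C, D, E, F
1. A enq(88), leaving queue <88>
2. B deq() → 88, leaving queue <>
3. C enq(42), leaving queue <42>
4. D enq(55), leaving queue <42,55>
5. E deq() → 42, leaving queue <55>
6. F deq() → 55, leaving queue <>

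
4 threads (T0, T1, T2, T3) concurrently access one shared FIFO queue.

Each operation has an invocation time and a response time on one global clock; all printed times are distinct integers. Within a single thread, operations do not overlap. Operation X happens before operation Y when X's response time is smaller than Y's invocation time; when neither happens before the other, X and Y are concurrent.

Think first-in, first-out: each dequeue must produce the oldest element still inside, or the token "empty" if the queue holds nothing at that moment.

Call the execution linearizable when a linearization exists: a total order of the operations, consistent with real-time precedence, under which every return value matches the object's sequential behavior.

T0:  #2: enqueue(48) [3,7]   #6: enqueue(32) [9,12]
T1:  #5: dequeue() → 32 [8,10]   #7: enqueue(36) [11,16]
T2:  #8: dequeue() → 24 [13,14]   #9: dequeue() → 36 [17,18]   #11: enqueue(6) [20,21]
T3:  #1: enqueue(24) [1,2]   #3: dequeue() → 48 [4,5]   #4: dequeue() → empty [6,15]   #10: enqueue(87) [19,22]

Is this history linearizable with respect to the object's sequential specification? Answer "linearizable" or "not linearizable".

not linearizable

events 1..4 are fine; event 5 — the response of #3 at time 5 — makes the prefix non-linearizable
exactly one order of the 2 completed ops respects real time; the FIFO queue replay fails
every completion of the 1 pending operation (#2) was checked; none linearizes
e.g. #1, #3 (pending dropped): illegal at step 2, since #3 dequeue() → 48 cannot apply there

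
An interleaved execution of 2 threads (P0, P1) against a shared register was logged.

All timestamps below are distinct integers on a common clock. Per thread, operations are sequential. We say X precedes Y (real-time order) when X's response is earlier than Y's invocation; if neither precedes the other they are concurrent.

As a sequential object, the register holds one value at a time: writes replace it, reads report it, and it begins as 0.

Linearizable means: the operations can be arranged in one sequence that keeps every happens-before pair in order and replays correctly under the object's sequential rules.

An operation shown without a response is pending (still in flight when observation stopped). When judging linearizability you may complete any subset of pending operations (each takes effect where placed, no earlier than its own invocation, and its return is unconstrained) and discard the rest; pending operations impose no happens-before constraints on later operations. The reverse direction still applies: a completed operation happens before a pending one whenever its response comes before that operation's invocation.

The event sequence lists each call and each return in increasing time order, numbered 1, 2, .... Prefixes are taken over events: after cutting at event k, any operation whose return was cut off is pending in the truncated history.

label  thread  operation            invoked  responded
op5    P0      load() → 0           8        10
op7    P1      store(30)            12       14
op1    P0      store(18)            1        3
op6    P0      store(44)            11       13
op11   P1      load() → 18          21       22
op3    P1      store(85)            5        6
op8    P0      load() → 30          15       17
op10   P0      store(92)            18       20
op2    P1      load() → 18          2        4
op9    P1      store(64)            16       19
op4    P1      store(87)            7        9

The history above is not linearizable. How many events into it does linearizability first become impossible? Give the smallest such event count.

events 1..9 are linearizable; a witness order is op1, op2, op3, op4:
step 1: op1 store(18) — value 18
step 2: op2 load() → 18 — value 18
step 3: op3 store(85) — value 85
step 4: op4 store(87) — value 87
include event 10 — op5 responding at 10 — and every candidate order breaks
take op1, op2, op3, op4, op5: step 5 already fails, because op5 load() → 0 cannot occur there
take op1, op2, op3, op5, op4: step 4 already fails, because op5 load() → 0 cannot occur there

10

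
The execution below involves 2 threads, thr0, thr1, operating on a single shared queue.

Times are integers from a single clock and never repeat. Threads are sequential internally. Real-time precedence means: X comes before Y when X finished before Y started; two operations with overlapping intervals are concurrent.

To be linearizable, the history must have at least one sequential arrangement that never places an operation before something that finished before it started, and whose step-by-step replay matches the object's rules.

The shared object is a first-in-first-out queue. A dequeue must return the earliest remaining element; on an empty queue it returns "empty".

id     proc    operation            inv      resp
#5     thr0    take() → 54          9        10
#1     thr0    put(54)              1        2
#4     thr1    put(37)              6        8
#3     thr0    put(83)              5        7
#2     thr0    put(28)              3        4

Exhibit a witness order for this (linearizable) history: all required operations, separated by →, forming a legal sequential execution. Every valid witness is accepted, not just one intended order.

after step 1 (#1 put(54)): queue <54>
after step 2 (#2 put(28)): queue <54,28>
after step 3 (#3 put(83)): queue <54,28,83>
after step 4 (#4 put(37)): queue <54,28,83,37>
after step 5 (#5 take() → 54): queue <28,83,37>

#1 → #2 → #3 → #4 → #5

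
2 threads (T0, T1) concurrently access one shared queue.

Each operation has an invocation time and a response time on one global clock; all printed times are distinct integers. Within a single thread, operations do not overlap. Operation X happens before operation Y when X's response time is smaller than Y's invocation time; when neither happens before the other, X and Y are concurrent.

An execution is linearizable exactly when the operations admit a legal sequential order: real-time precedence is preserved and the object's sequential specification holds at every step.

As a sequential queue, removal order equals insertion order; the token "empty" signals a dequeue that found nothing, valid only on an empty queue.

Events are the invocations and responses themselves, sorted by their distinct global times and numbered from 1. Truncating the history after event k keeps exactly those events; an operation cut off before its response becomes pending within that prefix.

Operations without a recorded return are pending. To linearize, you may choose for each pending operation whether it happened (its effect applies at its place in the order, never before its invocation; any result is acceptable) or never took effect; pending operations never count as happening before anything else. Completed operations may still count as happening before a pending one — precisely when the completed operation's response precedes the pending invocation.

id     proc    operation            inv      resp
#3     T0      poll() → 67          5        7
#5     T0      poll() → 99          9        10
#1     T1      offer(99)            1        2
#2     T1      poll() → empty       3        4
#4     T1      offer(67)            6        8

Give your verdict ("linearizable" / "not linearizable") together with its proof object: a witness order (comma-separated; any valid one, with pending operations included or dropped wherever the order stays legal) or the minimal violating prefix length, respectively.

not linearizable — minimal violating prefix: 4 events

already the first 4 events (up to #2's response at time 4) admit no linearization; the first 3 still do
one real-time candidate order over the 2 completed operations — the queue replay rejects it
sample order #1, #2 stalls at step 2 — #2 poll() → empty has no legal effect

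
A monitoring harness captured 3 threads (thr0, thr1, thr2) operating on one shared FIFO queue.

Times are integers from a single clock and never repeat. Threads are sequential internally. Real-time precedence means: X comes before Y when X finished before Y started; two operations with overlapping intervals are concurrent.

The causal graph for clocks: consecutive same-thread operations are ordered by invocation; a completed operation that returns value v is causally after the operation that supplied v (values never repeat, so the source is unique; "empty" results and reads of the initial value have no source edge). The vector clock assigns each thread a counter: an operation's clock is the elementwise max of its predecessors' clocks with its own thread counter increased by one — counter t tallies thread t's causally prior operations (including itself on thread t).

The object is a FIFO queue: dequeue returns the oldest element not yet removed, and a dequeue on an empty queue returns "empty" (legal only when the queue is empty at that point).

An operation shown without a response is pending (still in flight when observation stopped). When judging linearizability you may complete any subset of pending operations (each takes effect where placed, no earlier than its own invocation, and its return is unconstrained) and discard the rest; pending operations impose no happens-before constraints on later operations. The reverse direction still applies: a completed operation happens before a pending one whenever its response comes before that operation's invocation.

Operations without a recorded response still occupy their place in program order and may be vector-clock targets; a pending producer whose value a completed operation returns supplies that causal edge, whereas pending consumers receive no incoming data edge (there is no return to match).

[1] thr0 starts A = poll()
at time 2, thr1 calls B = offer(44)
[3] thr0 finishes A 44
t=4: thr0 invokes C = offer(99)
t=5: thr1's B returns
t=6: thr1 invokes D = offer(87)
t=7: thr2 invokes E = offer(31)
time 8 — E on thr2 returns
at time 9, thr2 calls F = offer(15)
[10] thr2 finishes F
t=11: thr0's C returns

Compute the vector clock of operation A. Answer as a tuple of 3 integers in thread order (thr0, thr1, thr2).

(1, 1, 0)

root op E, invoked 7: fresh clock plus thr2's own tick → (0, 0, 1)
root op B, invoked 2: fresh clock plus thr1's own tick → (0, 1, 0)
VC(F, invoked at 9): max of VC(E)=(0, 0, 1), then +1 on thread thr2 → (0, 0, 2)
VC(D, invoked at 6): max of VC(B)=(0, 1, 0), then +1 on thread thr1 → (0, 2, 0)
VC(A, invoked at 1): max of VC(B)=(0, 1, 0), then +1 on thread thr0 → (1, 1, 0)
VC(C, invoked at 4): max of VC(A)=(1, 1, 0), then +1 on thread thr0 → (2, 1, 0)
target: VC(A) = (1, 1, 0)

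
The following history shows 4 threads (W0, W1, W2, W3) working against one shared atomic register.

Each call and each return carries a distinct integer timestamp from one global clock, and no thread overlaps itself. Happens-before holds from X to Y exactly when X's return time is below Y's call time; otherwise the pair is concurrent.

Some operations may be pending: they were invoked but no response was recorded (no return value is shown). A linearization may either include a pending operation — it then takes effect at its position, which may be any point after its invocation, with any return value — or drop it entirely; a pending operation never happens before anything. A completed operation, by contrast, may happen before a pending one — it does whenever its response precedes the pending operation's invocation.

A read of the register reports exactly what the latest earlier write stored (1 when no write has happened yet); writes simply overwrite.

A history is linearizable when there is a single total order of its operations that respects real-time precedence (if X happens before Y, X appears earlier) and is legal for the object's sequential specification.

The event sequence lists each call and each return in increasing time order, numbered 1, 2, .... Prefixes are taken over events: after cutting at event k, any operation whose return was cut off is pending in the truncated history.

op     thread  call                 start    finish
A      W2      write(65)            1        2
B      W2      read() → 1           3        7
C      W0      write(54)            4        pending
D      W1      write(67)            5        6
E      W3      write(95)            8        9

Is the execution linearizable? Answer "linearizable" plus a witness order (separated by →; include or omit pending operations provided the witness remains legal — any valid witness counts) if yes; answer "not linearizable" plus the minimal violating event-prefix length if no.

events 1..6 are fine; event 7 — the response of B at time 7 — makes the prefix non-linearizable
no legal order exists: 2 real-time-consistent candidates over 3 completed atomic register operations, all rejected
completion choices over the 1 pending operation (C) were checked; none helps
take A, B, D (pending dropped): step 2 already fails, because B read() → 1 cannot occur there
take A, D, B (pending dropped): step 3 already fails, because B read() → 1 cannot occur there

not linearizable — minimal violating prefix: 7 events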